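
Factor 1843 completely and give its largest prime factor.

97

1843 = 19 · 97
97 is prime.
So 1843 = 19 · 97; the largest prime factor is 97.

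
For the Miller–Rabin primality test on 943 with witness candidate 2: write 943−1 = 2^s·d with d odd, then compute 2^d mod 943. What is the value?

943 − 1 = 942 = 2^1 · 471, so d = 471.
2^1 ≡ 2 (mod 943)
2^2 ≡ 2^2 = 4 ≡ 4 (mod 943)
2^4 ≡ 4^2 = 16 ≡ 16 (mod 943)
2^8 ≡ 16^2 = 256 ≡ 256 (mod 943)
2^16 ≡ 256^2 = 65536 ≡ 469 (mod 943)
2^32 ≡ 469^2 = 219961 ≡ 242 (mod 943)
2^64 ≡ 242^2 = 58564 ≡ 98 (mod 943)
2^128 ≡ 98^2 = 9604 ≡ 174 (mod 943)
2^256 ≡ 174^2 = 30276 ≡ 100 (mod 943)
471 = 256 + 128 + 64 + 16 + 4 + 2 + 1 in binary powers of 2.
So 2^471 ≡ 100 · 174 · 98 · 469 · 16 · 4 · 2 ≡ 121 (mod 943).
Squaring chain: 121; never reaches −1, so base 2 is a Miller–Rabin witness that 943 is composite.

121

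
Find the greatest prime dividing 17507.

61

17507 = 7 · 2501
2501 = 41 · 61
61 is prime.
So 17507 = 7 · 41 · 61; the largest prime factor is 61.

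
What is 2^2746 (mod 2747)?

2^1 ≡ 2 (mod 2747)
2^2 ≡ 2^2 = 4 ≡ 4 (mod 2747)
2^4 ≡ 4^2 = 16 ≡ 16 (mod 2747)
2^8 ≡ 16^2 = 256 ≡ 256 (mod 2747)
2^16 ≡ 256^2 = 65536 ≡ 2355 (mod 2747)
2^32 ≡ 2355^2 = 5546025 ≡ 2579 (mod 2747)
2^64 ≡ 2579^2 = 6651241 ≡ 754 (mod 2747)
2^128 ≡ 754^2 = 568516 ≡ 2634 (mod 2747)
2^256 ≡ 2634^2 = 6937956 ≡ 1781 (mod 2747)
2^512 ≡ 1781^2 = 3171961 ≡ 1923 (mod 2747)
2^1024 ≡ 1923^2 = 3697929 ≡ 467 (mod 2747)
2^2048 ≡ 467^2 = 218089 ≡ 1076 (mod 2747)
2746 = 2048 + 512 + 128 + 32 + 16 + 8 + 2 in binary powers of 2.
So 2^2746 ≡ 1076 · 1923 · 2634 · 2579 · 2355 · 256 · 4 ≡ 1212 (mod 2747).
Since 1212 ≠ 1, base 2 is a Fermat witness: 2747 is composite.

1212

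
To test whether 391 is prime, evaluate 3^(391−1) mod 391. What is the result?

3^1 ≡ 3 (mod 391)
3^2 ≡ 3^2 = 9 ≡ 9 (mod 391)
3^4 ≡ 9^2 = 81 ≡ 81 (mod 391)
3^8 ≡ 81^2 = 6561 ≡ 305 (mod 391)
3^16 ≡ 305^2 = 93025 ≡ 358 (mod 391)
3^32 ≡ 358^2 = 128164 ≡ 307 (mod 391)
3^64 ≡ 307^2 = 94249 ≡ 18 (mod 391)
3^128 ≡ 18^2 = 324 ≡ 324 (mod 391)
3^256 ≡ 324^2 = 104976 ≡ 188 (mod 391)
390 = 256 + 128 + 4 + 2 in binary powers of 2.
So 3^390 ≡ 188 · 324 · 81 · 9 ≡ 151 (mod 391).
Since 151 ≠ 1, base 3 is a Fermat witness: 391 is composite.

151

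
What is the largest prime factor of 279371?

89

279371 = 43 · 6497
6497 = 73 · 89
89 is prime.
So 279371 = 43 · 73 · 89; the largest prime factor is 89.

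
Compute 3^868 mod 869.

3^1 ≡ 3 (mod 869)
3^2 ≡ 3^2 = 9 ≡ 9 (mod 869)
3^4 ≡ 9^2 = 81 ≡ 81 (mod 869)
3^8 ≡ 81^2 = 6561 ≡ 478 (mod 869)
3^16 ≡ 478^2 = 228484 ≡ 806 (mod 869)
3^32 ≡ 806^2 = 649636 ≡ 493 (mod 869)
3^64 ≡ 493^2 = 243049 ≡ 598 (mod 869)
3^128 ≡ 598^2 = 357604 ≡ 445 (mod 869)
3^256 ≡ 445^2 = 198025 ≡ 762 (mod 869)
3^512 ≡ 762^2 = 580644 ≡ 152 (mod 869)
868 = 512 + 256 + 64 + 32 + 4 in binary powers of 2.
So 3^868 ≡ 152 · 762 · 598 · 493 · 81 ≡ 115 (mod 869).
Since 115 ≠ 1, base 3 is a Fermat witness: 869 is composite.

115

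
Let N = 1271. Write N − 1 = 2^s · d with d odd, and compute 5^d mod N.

893

1271 − 1 = 1270 = 2^1 · 635, so d = 635.
5^1 ≡ 5 (mod 1271)
5^2 ≡ 5^2 = 25 ≡ 25 (mod 1271)
5^4 ≡ 25^2 = 625 ≡ 625 (mod 1271)
5^8 ≡ 625^2 = 390625 ≡ 428 (mod 1271)
5^16 ≡ 428^2 = 183184 ≡ 160 (mod 1271)
5^32 ≡ 160^2 = 25600 ≡ 180 (mod 1271)
5^64 ≡ 180^2 = 32400 ≡ 625 (mod 1271)
5^128 ≡ 625^2 = 390625 ≡ 428 (mod 1271)
5^256 ≡ 428^2 = 183184 ≡ 160 (mod 1271)
5^512 ≡ 160^2 = 25600 ≡ 180 (mod 1271)
635 = 512 + 64 + 32 + 16 + 8 + 2 + 1 in binary powers of 2.
So 5^635 ≡ 180 · 625 · 180 · 160 · 428 · 25 · 5 ≡ 893 (mod 1271).
Squaring chain: 893; never reaches −1, so base 5 is a Miller–Rabin witness that 1271 is composite.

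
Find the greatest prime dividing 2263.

73

2263 = 31 · 73
73 is prime.
So 2263 = 31 · 73; the largest prime factor is 73.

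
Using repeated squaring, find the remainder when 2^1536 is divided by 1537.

2^1 ≡ 2 (mod 1537)
2^2 ≡ 2^2 = 4 ≡ 4 (mod 1537)
2^4 ≡ 4^2 = 16 ≡ 16 (mod 1537)
2^8 ≡ 16^2 = 256 ≡ 256 (mod 1537)
2^16 ≡ 256^2 = 65536 ≡ 982 (mod 1537)
2^32 ≡ 982^2 = 964324 ≡ 625 (mod 1537)
2^64 ≡ 625^2 = 390625 ≡ 227 (mod 1537)
2^128 ≡ 227^2 = 51529 ≡ 808 (mod 1537)
2^256 ≡ 808^2 = 652864 ≡ 1176 (mod 1537)
2^512 ≡ 1176^2 = 1382976 ≡ 1213 (mod 1537)
2^1024 ≡ 1213^2 = 1471369 ≡ 460 (mod 1537)
1536 = 1024 + 512 in binary powers of 2.
So 2^1536 ≡ 460 · 1213 ≡ 49 (mod 1537).
Since 49 ≠ 1, base 2 is a Fermat witness: 1537 is composite.

49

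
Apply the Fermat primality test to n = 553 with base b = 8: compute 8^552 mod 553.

22

8^1 ≡ 8 (mod 553)
8^2 ≡ 8^2 = 64 ≡ 64 (mod 553)
8^4 ≡ 64^2 = 4096 ≡ 225 (mod 553)
8^8 ≡ 225^2 = 50625 ≡ 302 (mod 553)
8^16 ≡ 302^2 = 91204 ≡ 512 (mod 553)
8^32 ≡ 512^2 = 262144 ≡ 22 (mod 553)
8^64 ≡ 22^2 = 484 ≡ 484 (mod 553)
8^128 ≡ 484^2 = 234256 ≡ 337 (mod 553)
8^256 ≡ 337^2 = 113569 ≡ 204 (mod 553)
8^512 ≡ 204^2 = 41616 ≡ 141 (mod 553)
552 = 512 + 32 + 8 in binary powers of 2.
So 8^552 ≡ 141 · 22 · 302 ≡ 22 (mod 553).
Since 22 ≠ 1, base 8 is a Fermat witness: 553 is composite.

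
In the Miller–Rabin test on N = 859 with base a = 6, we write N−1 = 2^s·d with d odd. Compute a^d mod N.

1

859 − 1 = 858 = 2^1 · 429, so d = 429.
6^1 ≡ 6 (mod 859)
6^2 ≡ 6^2 = 36 ≡ 36 (mod 859)
6^4 ≡ 36^2 = 1296 ≡ 437 (mod 859)
6^8 ≡ 437^2 = 190969 ≡ 271 (mod 859)
6^16 ≡ 271^2 = 73441 ≡ 426 (mod 859)
6^32 ≡ 426^2 = 181476 ≡ 227 (mod 859)
6^64 ≡ 227^2 = 51529 ≡ 848 (mod 859)
6^128 ≡ 848^2 = 719104 ≡ 121 (mod 859)
6^256 ≡ 121^2 = 14641 ≡ 38 (mod 859)
429 = 256 + 128 + 32 + 8 + 4 + 1 in binary powers of 2.
So 6^429 ≡ 38 · 121 · 227 · 271 · 437 · 6 ≡ 1 (mod 859).
Since 6^d ≡ 1 (mod 859), base 6 does not prove 859 composite.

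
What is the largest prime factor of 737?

67

737 = 11 · 67
67 is prime.
So 737 = 11 · 67; the largest prime factor is 67.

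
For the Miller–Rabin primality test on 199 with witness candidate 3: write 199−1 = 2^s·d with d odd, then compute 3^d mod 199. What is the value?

198

199 − 1 = 198 = 2^1 · 99, so d = 99.
3^1 ≡ 3 (mod 199)
3^2 ≡ 3^2 = 9 ≡ 9 (mod 199)
3^4 ≡ 9^2 = 81 ≡ 81 (mod 199)
3^8 ≡ 81^2 = 6561 ≡ 193 (mod 199)
3^16 ≡ 193^2 = 37249 ≡ 36 (mod 199)
3^32 ≡ 36^2 = 1296 ≡ 102 (mod 199)
3^64 ≡ 102^2 = 10404 ≡ 56 (mod 199)
99 = 64 + 32 + 2 + 1 in binary powers of 2.
So 3^99 ≡ 56 · 102 · 9 · 3 ≡ 198 (mod 199).
Since 3^d ≡ 198 (mod 199), base 3 does not prove 199 composite.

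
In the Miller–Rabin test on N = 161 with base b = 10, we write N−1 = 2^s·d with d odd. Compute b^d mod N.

161 − 1 = 160 = 2^5 · 5, so d = 5.
10^1 ≡ 10 (mod 161)
10^2 ≡ 10^2 = 100 ≡ 100 (mod 161)
10^4 ≡ 100^2 = 10000 ≡ 18 (mod 161)
5 = 4 + 1 in binary powers of 2.
So 10^5 ≡ 18 · 10 ≡ 19 (mod 161).
Squaring chain: 19 → 39 → 72 → 32 → 58; never reaches −1, so base 10 is a Miller–Rabin witness that 161 is composite.

19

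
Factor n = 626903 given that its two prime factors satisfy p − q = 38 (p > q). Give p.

Since p = q + 38, we have 626903 = q(q + 38), so q² + 38q − 626903 = 0.
Discriminant: 38² + 4·626903 = 1444 + 2507612 = 2509056; √2509056 = 1584.
q = (−38 + 1584)/2 = 773, and p = q + 38 = 811.
Check: 773 · 811 = 626903.

811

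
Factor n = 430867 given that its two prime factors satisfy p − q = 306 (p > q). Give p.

827

Since p = q + 306, we have 430867 = q(q + 306), so q² + 306q − 430867 = 0.
Discriminant: 306² + 4·430867 = 93636 + 1723468 = 1817104; √1817104 = 1348.
q = (−306 + 1348)/2 = 521, and p = q + 306 = 827.
Check: 521 · 827 = 430867.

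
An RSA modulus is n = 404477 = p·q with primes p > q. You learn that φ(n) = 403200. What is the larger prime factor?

701

φ(n) = (p−1)(q−1) = n − (p+q) + 1, so p + q = 404477 − 403200 + 1 = 1278.
p and q are the roots of t² − 1278t + 404477 = 0.
Discriminant: 1278² − 4·404477 = 1633284 − 1617908 = 15376; √15376 = 124.
q = (1278 − 124)/2 = 577, p = (1278 + 124)/2 = 701.
Check: 577 · 701 = 404477.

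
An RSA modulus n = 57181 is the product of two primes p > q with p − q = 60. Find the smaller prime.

Since p = q + 60, we have 57181 = q(q + 60), so q² + 60q − 57181 = 0.
Discriminant: 60² + 4·57181 = 3600 + 228724 = 232324; √232324 = 482.
q = (−60 + 482)/2 = 211, and p = q + 60 = 271.
Check: 211 · 271 = 57181.

211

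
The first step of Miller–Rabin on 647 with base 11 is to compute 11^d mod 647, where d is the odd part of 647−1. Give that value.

647 − 1 = 646 = 2^1 · 323, so d = 323.
11^1 ≡ 11 (mod 647)
11^2 ≡ 11^2 = 121 ≡ 121 (mod 647)
11^4 ≡ 121^2 = 14641 ≡ 407 (mod 647)
11^8 ≡ 407^2 = 165649 ≡ 17 (mod 647)
11^16 ≡ 17^2 = 289 ≡ 289 (mod 647)
11^32 ≡ 289^2 = 83521 ≡ 58 (mod 647)
11^64 ≡ 58^2 = 3364 ≡ 129 (mod 647)
11^128 ≡ 129^2 = 16641 ≡ 466 (mod 647)
11^256 ≡ 466^2 = 217156 ≡ 411 (mod 647)
323 = 256 + 64 + 2 + 1 in binary powers of 2.
So 11^323 ≡ 411 · 129 · 121 · 11 ≡ 646 (mod 647).
Since 11^d ≡ 646 (mod 647), base 11 does not prove 647 composite.

646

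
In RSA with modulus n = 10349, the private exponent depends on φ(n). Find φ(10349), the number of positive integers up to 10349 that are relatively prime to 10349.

10140

Factor: 10349 = 79 · 131.
φ(10349) = (79−1) · (131−1) = 78 · 130 = 10140.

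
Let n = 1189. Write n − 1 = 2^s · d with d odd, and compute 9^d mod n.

91

1189 − 1 = 1188 = 2^2 · 297, so d = 297.
9^1 ≡ 9 (mod 1189)
9^2 ≡ 9^2 = 81 ≡ 81 (mod 1189)
9^4 ≡ 81^2 = 6561 ≡ 616 (mod 1189)
9^8 ≡ 616^2 = 379456 ≡ 165 (mod 1189)
9^16 ≡ 165^2 = 27225 ≡ 1067 (mod 1189)
9^32 ≡ 1067^2 = 1138489 ≡ 616 (mod 1189)
9^64 ≡ 616^2 = 379456 ≡ 165 (mod 1189)
9^128 ≡ 165^2 = 27225 ≡ 1067 (mod 1189)
9^256 ≡ 1067^2 = 1138489 ≡ 616 (mod 1189)
297 = 256 + 32 + 8 + 1 in binary powers of 2.
So 9^297 ≡ 616 · 616 · 165 · 9 ≡ 91 (mod 1189).
Squaring chain: 91 → 1147; never reaches −1, so base 9 is a Miller–Rabin witness that 1189 is composite.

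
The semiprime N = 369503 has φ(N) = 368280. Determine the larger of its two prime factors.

φ(n) = (p−1)(q−1) = n − (p+q) + 1, so p + q = 369503 − 368280 + 1 = 1224.
p and q are the roots of t² − 1224t + 369503 = 0.
Discriminant: 1224² − 4·369503 = 1498176 − 1478012 = 20164; √20164 = 142.
q = (1224 − 142)/2 = 541, p = (1224 + 142)/2 = 683.
Check: 541 · 683 = 369503.

683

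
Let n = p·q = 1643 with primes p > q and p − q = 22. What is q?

Since p = q + 22, we have 1643 = q(q + 22), so q² + 22q − 1643 = 0.
Discriminant: 22² + 4·1643 = 484 + 6572 = 7056; √7056 = 84.
q = (−22 + 84)/2 = 31, and p = q + 22 = 53.
Check: 31 · 53 = 1643.

31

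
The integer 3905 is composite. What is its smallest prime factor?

3905 is odd.
Digit sum 17, not divisible by 3.
Ends in 5: divisible by 5.

5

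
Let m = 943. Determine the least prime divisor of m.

943 is odd.
Digit sum 16, not divisible by 3.
Ends in 3: not divisible by 5.
7: 943 = 7·134 + 5
11: 943 = 11·85 + 8
13: 943 = 13·72 + 7
17: 943 = 17·55 + 8
19: 943 = 19·49 + 12
23: 943 = 23·41

23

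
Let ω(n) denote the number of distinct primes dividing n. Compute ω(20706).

20706 = 2 · 10353
10353 = 3 · 3451
3451 = 7 · 493
493 = 17 · 29
20706 = 2 · 3 · 7 · 17 · 29, which has 5 distinct prime factors.

5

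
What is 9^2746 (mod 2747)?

9^1 ≡ 9 (mod 2747)
9^2 ≡ 9^2 = 81 ≡ 81 (mod 2747)
9^4 ≡ 81^2 = 6561 ≡ 1067 (mod 2747)
9^8 ≡ 1067^2 = 1138489 ≡ 1231 (mod 2747)
9^16 ≡ 1231^2 = 1515361 ≡ 1764 (mod 2747)
9^32 ≡ 1764^2 = 3111696 ≡ 2092 (mod 2747)
9^64 ≡ 2092^2 = 4376464 ≡ 493 (mod 2747)
9^128 ≡ 493^2 = 243049 ≡ 1313 (mod 2747)
9^256 ≡ 1313^2 = 1723969 ≡ 1600 (mod 2747)
9^512 ≡ 1600^2 = 2560000 ≡ 2543 (mod 2747)
9^1024 ≡ 2543^2 = 6466849 ≡ 411 (mod 2747)
9^2048 ≡ 411^2 = 168921 ≡ 1354 (mod 2747)
2746 = 2048 + 512 + 128 + 32 + 16 + 8 + 2 in binary powers of 2.
So 9^2746 ≡ 1354 · 2543 · 1313 · 2092 · 1764 · 1231 · 81 ≡ 40 (mod 2747).
Since 40 ≠ 1, base 9 is a Fermat witness: 2747 is composite.

40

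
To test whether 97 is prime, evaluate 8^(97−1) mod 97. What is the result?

8^1 ≡ 8 (mod 97)
8^2 ≡ 8^2 = 64 ≡ 64 (mod 97)
8^4 ≡ 64^2 = 4096 ≡ 22 (mod 97)
8^8 ≡ 22^2 = 484 ≡ 96 (mod 97)
8^16 ≡ 96^2 = 9216 ≡ 1 (mod 97)
8^32 ≡ 1^2 = 1 ≡ 1 (mod 97)
8^64 ≡ 1^2 = 1 ≡ 1 (mod 97)
96 = 64 + 32 in binary powers of 2.
So 8^96 ≡ 1 · 1 ≡ 1 (mod 97).
Since the result is 1, base 8 gives no evidence that 97 is composite.

1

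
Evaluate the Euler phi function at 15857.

Factor: 15857 = 101 · 157.
φ(15857) = (101−1) · (157−1) = 100 · 156 = 15600.

15600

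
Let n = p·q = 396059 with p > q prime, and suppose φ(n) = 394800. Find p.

659

φ(n) = (p−1)(q−1) = n − (p+q) + 1, so p + q = 396059 − 394800 + 1 = 1260.
p and q are the roots of t² − 1260t + 396059 = 0.
Discriminant: 1260² − 4·396059 = 1587600 − 1584236 = 3364; √3364 = 58.
q = (1260 − 58)/2 = 601, p = (1260 + 58)/2 = 659.
Check: 601 · 659 = 396059.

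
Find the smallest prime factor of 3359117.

43

3359117 is odd.
Digit sum 29, not divisible by 3.
Ends in 7: not divisible by 5.
7: 3359117 = 7·479873 + 6
11: 3359117 = 11·305374 + 3
13: 3359117 = 13·258393 + 8
17: 3359117 = 17·197595 + 2
19: 3359117 = 19·176795 + 12
23: 3359117 = 23·146048 + 13
29: 3359117 = 29·115831 + 18
31: 3359117 = 31·108358 + 19
37: 3359117 = 37·90786 + 35
41: 3359117 = 41·81929 + 28
43: 3359117 = 43·78119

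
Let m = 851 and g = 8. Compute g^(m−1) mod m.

8^1 ≡ 8 (mod 851)
8^2 ≡ 8^2 = 64 ≡ 64 (mod 851)
8^4 ≡ 64^2 = 4096 ≡ 692 (mod 851)
8^8 ≡ 692^2 = 478864 ≡ 602 (mod 851)
8^16 ≡ 602^2 = 362404 ≡ 729 (mod 851)
8^32 ≡ 729^2 = 531441 ≡ 417 (mod 851)
8^64 ≡ 417^2 = 173889 ≡ 285 (mod 851)
8^128 ≡ 285^2 = 81225 ≡ 380 (mod 851)
8^256 ≡ 380^2 = 144400 ≡ 581 (mod 851)
8^512 ≡ 581^2 = 337561 ≡ 565 (mod 851)
850 = 512 + 256 + 64 + 16 + 2 in binary powers of 2.
So 8^850 ≡ 565 · 581 · 285 · 729 · 64 ≡ 788 (mod 851).
Since 788 ≠ 1, base 8 is a Fermat witness: 851 is composite.

788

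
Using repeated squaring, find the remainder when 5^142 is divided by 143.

5^1 ≡ 5 (mod 143)
5^2 ≡ 5^2 = 25 ≡ 25 (mod 143)
5^4 ≡ 25^2 = 625 ≡ 53 (mod 143)
5^8 ≡ 53^2 = 2809 ≡ 92 (mod 143)
5^16 ≡ 92^2 = 8464 ≡ 27 (mod 143)
5^32 ≡ 27^2 = 729 ≡ 14 (mod 143)
5^64 ≡ 14^2 = 196 ≡ 53 (mod 143)
5^128 ≡ 53^2 = 2809 ≡ 92 (mod 143)
142 = 128 + 8 + 4 + 2 in binary powers of 2.
So 5^142 ≡ 92 · 92 · 53 · 25 ≡ 25 (mod 143).
Since 25 ≠ 1, base 5 is a Fermat witness: 143 is composite.

25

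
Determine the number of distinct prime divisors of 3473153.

3473153 = 37^2 · 2537
2537 = 43 · 59
3473153 = 37^2 · 43 · 59, which has 3 distinct prime factors.

3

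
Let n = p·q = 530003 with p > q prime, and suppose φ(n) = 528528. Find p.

φ(n) = (p−1)(q−1) = n − (p+q) + 1, so p + q = 530003 − 528528 + 1 = 1476.
p and q are the roots of t² − 1476t + 530003 = 0.
Discriminant: 1476² − 4·530003 = 2178576 − 2120012 = 58564; √58564 = 242.
q = (1476 − 242)/2 = 617, p = (1476 + 242)/2 = 859.
Check: 617 · 859 = 530003.

859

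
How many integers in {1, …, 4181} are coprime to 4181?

Factor: 4181 = 37 · 113.
φ(4181) = (37−1) · (113−1) = 36 · 112 = 4032.

4032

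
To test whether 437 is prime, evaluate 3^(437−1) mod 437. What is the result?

3^1 ≡ 3 (mod 437)
3^2 ≡ 3^2 = 9 ≡ 9 (mod 437)
3^4 ≡ 9^2 = 81 ≡ 81 (mod 437)
3^8 ≡ 81^2 = 6561 ≡ 6 (mod 437)
3^16 ≡ 6^2 = 36 ≡ 36 (mod 437)
3^32 ≡ 36^2 = 1296 ≡ 422 (mod 437)
3^64 ≡ 422^2 = 178084 ≡ 225 (mod 437)
3^128 ≡ 225^2 = 50625 ≡ 370 (mod 437)
3^256 ≡ 370^2 = 136900 ≡ 119 (mod 437)
436 = 256 + 128 + 32 + 16 + 4 in binary powers of 2.
So 3^436 ≡ 119 · 370 · 422 · 36 · 81 ≡ 347 (mod 437).
Since 347 ≠ 1, base 3 is a Fermat witness: 437 is composite.

347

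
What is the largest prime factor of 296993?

296993 = 47 · 6319
6319 = 71 · 89
89 is prime.
So 296993 = 47 · 71 · 89; the largest prime factor is 89.

89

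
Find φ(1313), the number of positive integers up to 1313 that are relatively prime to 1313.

Factor: 1313 = 13 · 101.
φ(1313) = (13−1) · (101−1) = 12 · 100 = 1200.

1200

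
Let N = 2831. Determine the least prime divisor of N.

2831 is odd.
Digit sum 14, not divisible by 3.
Ends in 1: not divisible by 5.
7: 2831 = 7·404 + 3
11: 2831 = 11·257 + 4
13: 2831 = 13·217 + 10
17: 2831 = 17·166 + 9
19: 2831 = 19·149

19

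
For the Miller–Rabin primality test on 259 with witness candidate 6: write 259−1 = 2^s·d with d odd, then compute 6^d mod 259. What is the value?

259 − 1 = 258 = 2^1 · 129, so d = 129.
6^1 ≡ 6 (mod 259)
6^2 ≡ 6^2 = 36 ≡ 36 (mod 259)
6^4 ≡ 36^2 = 1296 ≡ 1 (mod 259)
6^8 ≡ 1^2 = 1 ≡ 1 (mod 259)
6^16 ≡ 1^2 = 1 ≡ 1 (mod 259)
6^32 ≡ 1^2 = 1 ≡ 1 (mod 259)
6^64 ≡ 1^2 = 1 ≡ 1 (mod 259)
6^128 ≡ 1^2 = 1 ≡ 1 (mod 259)
129 = 128 + 1 in binary powers of 2.
So 6^129 ≡ 1 · 6 ≡ 6 (mod 259).
Squaring chain: 6; never reaches −1, so base 6 is a Miller–Rabin witness that 259 is composite.

6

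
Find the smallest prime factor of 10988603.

10988603 is odd.
Digit sum 35, not divisible by 3.
Ends in 3: not divisible by 5.
7: 10988603 = 7·1569800 + 3
11: 10988603 = 11·998963 + 10
13: 10988603 = 13·845277 + 2
17: 10988603 = 17·646388 + 7
19: 10988603 = 19·578347 + 10
23: 10988603 = 23·477765 + 8
29: 10988603 = 29·378917 + 10
31: 10988603 = 31·354471 + 2
37: 10988603 = 37·296989 + 10
41: 10988603 = 41·268014 + 29
43: 10988603 = 43·255548 + 39
47: 10988603 = 47·233800 + 3
53: 10988603 = 53·207332 + 7
59: 10988603 = 59·186247 + 30
61: 10988603 = 61·180141 + 2
67: 10988603 = 67·164009

67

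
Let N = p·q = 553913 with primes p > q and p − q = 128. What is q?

Since p = q + 128, we have 553913 = q(q + 128), so q² + 128q − 553913 = 0.
Discriminant: 128² + 4·553913 = 16384 + 2215652 = 2232036; √2232036 = 1494.
q = (−128 + 1494)/2 = 683, and p = q + 128 = 811.
Check: 683 · 811 = 553913.

683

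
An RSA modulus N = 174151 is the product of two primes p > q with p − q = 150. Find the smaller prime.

349

Since p = q + 150, we have 174151 = q(q + 150), so q² + 150q − 174151 = 0.
Discriminant: 150² + 4·174151 = 22500 + 696604 = 719104; √719104 = 848.
q = (−150 + 848)/2 = 349, and p = q + 150 = 499.
Check: 349 · 499 = 174151.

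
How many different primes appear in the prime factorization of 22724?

22724 = 2^2 · 5681
5681 = 13 · 437
437 = 19 · 23
22724 = 2^2 · 13 · 19 · 23, which has 4 distinct prime factors.

4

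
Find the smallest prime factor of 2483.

13

2483 is odd.
Digit sum 17, not divisible by 3.
Ends in 3: not divisible by 5.
7: 2483 = 7·354 + 5
11: 2483 = 11·225 + 8
13: 2483 = 13·191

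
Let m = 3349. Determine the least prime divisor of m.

3349 is odd.
Digit sum 19, not divisible by 3.
Ends in 9: not divisible by 5.
7: 3349 = 7·478 + 3
11: 3349 = 11·304 + 5
13: 3349 = 13·257 + 8
17: 3349 = 17·197

17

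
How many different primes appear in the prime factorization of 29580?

5

29580 = 2^2 · 7395
7395 = 3 · 2465
2465 = 5 · 493
493 = 17 · 29
29580 = 2^2 · 3 · 5 · 17 · 29, which has 5 distinct prime factors.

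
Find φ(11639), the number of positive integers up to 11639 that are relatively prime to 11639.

Factor: 11639 = 103 · 113.
φ(11639) = (103−1) · (113−1) = 102 · 112 = 11424.

11424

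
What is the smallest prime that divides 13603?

13603 is odd.
Digit sum 13, not divisible by 3.
Ends in 3: not divisible by 5.
7: 13603 = 7·1943 + 2
11: 13603 = 11·1236 + 7
13: 13603 = 13·1046 + 5
17: 13603 = 17·800 + 3
19: 13603 = 19·715 + 18
23: 13603 = 23·591 + 10
29: 13603 = 29·469 + 2
31: 13603 = 31·438 + 25
37: 13603 = 37·367 + 24
41: 13603 = 41·331 + 32
43: 13603 = 43·316 + 15
47: 13603 = 47·289 + 20
53: 13603 = 53·256 + 35
59: 13603 = 59·230 + 33
61: 13603 = 61·223

61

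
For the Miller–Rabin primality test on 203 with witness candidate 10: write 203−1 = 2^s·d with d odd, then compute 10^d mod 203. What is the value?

131

203 − 1 = 202 = 2^1 · 101, so d = 101.
10^1 ≡ 10 (mod 203)
10^2 ≡ 10^2 = 100 ≡ 100 (mod 203)
10^4 ≡ 100^2 = 10000 ≡ 53 (mod 203)
10^8 ≡ 53^2 = 2809 ≡ 170 (mod 203)
10^16 ≡ 170^2 = 28900 ≡ 74 (mod 203)
10^32 ≡ 74^2 = 5476 ≡ 198 (mod 203)
10^64 ≡ 198^2 = 39204 ≡ 25 (mod 203)
101 = 64 + 32 + 4 + 1 in binary powers of 2.
So 10^101 ≡ 25 · 198 · 53 · 10 ≡ 131 (mod 203).
Squaring chain: 131; never reaches −1, so base 10 is a Miller–Rabin witness that 203 is composite.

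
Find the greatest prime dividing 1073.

1073 = 29 · 37
37 is prime.
So 1073 = 29 · 37; the largest prime factor is 37.

37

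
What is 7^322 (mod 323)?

83

7^1 ≡ 7 (mod 323)
7^2 ≡ 7^2 = 49 ≡ 49 (mod 323)
7^4 ≡ 49^2 = 2401 ≡ 140 (mod 323)
7^8 ≡ 140^2 = 19600 ≡ 220 (mod 323)
7^16 ≡ 220^2 = 48400 ≡ 273 (mod 323)
7^32 ≡ 273^2 = 74529 ≡ 239 (mod 323)
7^64 ≡ 239^2 = 57121 ≡ 273 (mod 323)
7^128 ≡ 273^2 = 74529 ≡ 239 (mod 323)
7^256 ≡ 239^2 = 57121 ≡ 273 (mod 323)
322 = 256 + 64 + 2 in binary powers of 2.
So 7^322 ≡ 273 · 273 · 49 ≡ 83 (mod 323).
Since 83 ≠ 1, base 7 is a Fermat witness: 323 is composite.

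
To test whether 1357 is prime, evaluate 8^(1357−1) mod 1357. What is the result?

374

8^1 ≡ 8 (mod 1357)
8^2 ≡ 8^2 = 64 ≡ 64 (mod 1357)
8^4 ≡ 64^2 = 4096 ≡ 25 (mod 1357)
8^8 ≡ 25^2 = 625 ≡ 625 (mod 1357)
8^16 ≡ 625^2 = 390625 ≡ 1166 (mod 1357)
8^32 ≡ 1166^2 = 1359556 ≡ 1199 (mod 1357)
8^64 ≡ 1199^2 = 1437601 ≡ 538 (mod 1357)
8^128 ≡ 538^2 = 289444 ≡ 403 (mod 1357)
8^256 ≡ 403^2 = 162409 ≡ 926 (mod 1357)
8^512 ≡ 926^2 = 857476 ≡ 1209 (mod 1357)
8^1024 ≡ 1209^2 = 1461681 ≡ 192 (mod 1357)
1356 = 1024 + 256 + 64 + 8 + 4 in binary powers of 2.
So 8^1356 ≡ 192 · 926 · 538 · 625 · 25 ≡ 374 (mod 1357).
Since 374 ≠ 1, base 8 is a Fermat witness: 1357 is composite.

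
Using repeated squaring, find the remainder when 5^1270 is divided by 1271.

532

5^1 ≡ 5 (mod 1271)
5^2 ≡ 5^2 = 25 ≡ 25 (mod 1271)
5^4 ≡ 25^2 = 625 ≡ 625 (mod 1271)
5^8 ≡ 625^2 = 390625 ≡ 428 (mod 1271)
5^16 ≡ 428^2 = 183184 ≡ 160 (mod 1271)
5^32 ≡ 160^2 = 25600 ≡ 180 (mod 1271)
5^64 ≡ 180^2 = 32400 ≡ 625 (mod 1271)
5^128 ≡ 625^2 = 390625 ≡ 428 (mod 1271)
5^256 ≡ 428^2 = 183184 ≡ 160 (mod 1271)
5^512 ≡ 160^2 = 25600 ≡ 180 (mod 1271)
5^1024 ≡ 180^2 = 32400 ≡ 625 (mod 1271)
1270 = 1024 + 128 + 64 + 32 + 16 + 4 + 2 in binary powers of 2.
So 5^1270 ≡ 625 · 428 · 625 · 180 · 160 · 625 · 25 ≡ 532 (mod 1271).
Since 532 ≠ 1, base 5 is a Fermat witness: 1271 is composite.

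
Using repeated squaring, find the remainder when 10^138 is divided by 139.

10^1 ≡ 10 (mod 139)
10^2 ≡ 10^2 = 100 ≡ 100 (mod 139)
10^4 ≡ 100^2 = 10000 ≡ 131 (mod 139)
10^8 ≡ 131^2 = 17161 ≡ 64 (mod 139)
10^16 ≡ 64^2 = 4096 ≡ 65 (mod 139)
10^32 ≡ 65^2 = 4225 ≡ 55 (mod 139)
10^64 ≡ 55^2 = 3025 ≡ 106 (mod 139)
10^128 ≡ 106^2 = 11236 ≡ 116 (mod 139)
138 = 128 + 8 + 2 in binary powers of 2.
So 10^138 ≡ 116 · 64 · 100 ≡ 1 (mod 139).
Since the result is 1, base 10 gives no evidence that 139 is composite.

1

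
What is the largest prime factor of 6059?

6059 = 73 · 83
83 is prime.
So 6059 = 73 · 83; the largest prime factor is 83.

83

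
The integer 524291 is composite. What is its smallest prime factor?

524291 is odd.
Digit sum 23, not divisible by 3.
Ends in 1: not divisible by 5.
7: 524291 = 7·74898 + 5
11: 524291 = 11·47662 + 9
13: 524291 = 13·40330 + 1
17: 524291 = 17·30840 + 11
19: 524291 = 19·27594 + 5
23: 524291 = 23·22795 + 6
29: 524291 = 29·18079

29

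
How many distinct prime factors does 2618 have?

2618 = 2 · 1309
1309 = 7 · 187
187 = 11 · 17
2618 = 2 · 7 · 11 · 17, which has 4 distinct prime factors.

4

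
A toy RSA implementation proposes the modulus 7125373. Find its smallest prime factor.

7125373 is odd.
Digit sum 28, not divisible by 3.
Ends in 3: not divisible by 5.
7: 7125373 = 7·1017910 + 3
11: 7125373 = 11·647761 + 2
13: 7125373 = 13·548105 + 8
17: 7125373 = 17·419139 + 10
19: 7125373 = 19·375019 + 12
23: 7125373 = 23·309798 + 19
29: 7125373 = 29·245702 + 15
31: 7125373 = 31·229850 + 23
37: 7125373 = 37·192577 + 24
41: 7125373 = 41·173789 + 24
43: 7125373 = 43·165706 + 15
47: 7125373 = 47·151603 + 32
53: 7125373 = 53·134441

53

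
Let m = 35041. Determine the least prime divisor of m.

67

35041 is odd.
Digit sum 13, not divisible by 3.
Ends in 1: not divisible by 5.
7: 35041 = 7·5005 + 6
11: 35041 = 11·3185 + 6
13: 35041 = 13·2695 + 6
17: 35041 = 17·2061 + 4
19: 35041 = 19·1844 + 5
23: 35041 = 23·1523 + 12
29: 35041 = 29·1208 + 9
31: 35041 = 31·1130 + 11
37: 35041 = 37·947 + 2
41: 35041 = 41·854 + 27
43: 35041 = 43·814 + 39
47: 35041 = 47·745 + 26
53: 35041 = 53·661 + 8
59: 35041 = 59·593 + 54
61: 35041 = 61·574 + 27
67: 35041 = 67·523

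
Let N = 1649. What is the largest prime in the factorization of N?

97

1649 = 17 · 97
97 is prime.
So 1649 = 17 · 97; the largest prime factor is 97.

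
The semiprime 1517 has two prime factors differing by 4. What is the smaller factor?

Since p = q + 4, we have 1517 = q(q + 4), so q² + 4q − 1517 = 0.
Discriminant: 4² + 4·1517 = 16 + 6068 = 6084; √6084 = 78.
q = (−4 + 78)/2 = 37, and p = q + 4 = 41.
Check: 37 · 41 = 1517.

37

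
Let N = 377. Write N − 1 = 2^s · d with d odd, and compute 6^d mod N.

323

377 − 1 = 376 = 2^3 · 47, so d = 47.
6^1 ≡ 6 (mod 377)
6^2 ≡ 6^2 = 36 ≡ 36 (mod 377)
6^4 ≡ 36^2 = 1296 ≡ 165 (mod 377)
6^8 ≡ 165^2 = 27225 ≡ 81 (mod 377)
6^16 ≡ 81^2 = 6561 ≡ 152 (mod 377)
6^32 ≡ 152^2 = 23104 ≡ 107 (mod 377)
47 = 32 + 8 + 4 + 2 + 1 in binary powers of 2.
So 6^47 ≡ 107 · 81 · 165 · 36 · 6 ≡ 323 (mod 377).
Squaring chain: 323 → 277 → 198; never reaches −1, so base 6 is a Miller–Rabin witness that 377 is composite.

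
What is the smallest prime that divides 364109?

364109 is odd.
Digit sum 23, not divisible by 3.
Ends in 9: not divisible by 5.
7: 364109 = 7·52015 + 4
11: 364109 = 11·33100 + 9
13: 364109 = 13·28008 + 5
17: 364109 = 17·21418 + 3
19: 364109 = 19·19163 + 12
23: 364109 = 23·15830 + 19
29: 364109 = 29·12555 + 14
31: 364109 = 31·11745 + 14
37: 364109 = 37·9840 + 29
41: 364109 = 41·8880 + 29
43: 364109 = 43·8467 + 28
47: 364109 = 47·7747

47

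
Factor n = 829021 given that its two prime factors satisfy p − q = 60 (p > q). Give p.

941

Since p = q + 60, we have 829021 = q(q + 60), so q² + 60q − 829021 = 0.
Discriminant: 60² + 4·829021 = 3600 + 3316084 = 3319684; √3319684 = 1822.
q = (−60 + 1822)/2 = 881, and p = q + 60 = 941.
Check: 881 · 941 = 829021.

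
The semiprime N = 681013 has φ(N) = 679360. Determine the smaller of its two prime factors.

773

φ(n) = (p−1)(q−1) = n − (p+q) + 1, so p + q = 681013 − 679360 + 1 = 1654.
p and q are the roots of t² − 1654t + 681013 = 0.
Discriminant: 1654² − 4·681013 = 2735716 − 2724052 = 11664; √11664 = 108.
q = (1654 − 108)/2 = 773, p = (1654 + 108)/2 = 881.
Check: 773 · 881 = 681013.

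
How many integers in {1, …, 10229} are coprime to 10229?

Factor: 10229 = 53 · 193.
φ(10229) = (53−1) · (193−1) = 52 · 192 = 9984.

9984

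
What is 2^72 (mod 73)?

1

2^1 ≡ 2 (mod 73)
2^2 ≡ 2^2 = 4 ≡ 4 (mod 73)
2^4 ≡ 4^2 = 16 ≡ 16 (mod 73)
2^8 ≡ 16^2 = 256 ≡ 37 (mod 73)
2^16 ≡ 37^2 = 1369 ≡ 55 (mod 73)
2^32 ≡ 55^2 = 3025 ≡ 32 (mod 73)
2^64 ≡ 32^2 = 1024 ≡ 2 (mod 73)
72 = 64 + 8 in binary powers of 2.
So 2^72 ≡ 2 · 37 ≡ 1 (mod 73).
Since the result is 1, base 2 gives no evidence that 73 is composite.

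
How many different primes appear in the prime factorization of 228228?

6

228228 = 2^2 · 57057
57057 = 3 · 19019
19019 = 7 · 2717
2717 = 11 · 247
247 = 13 · 19
228228 = 2^2 · 3 · 7 · 11 · 13 · 19, which has 6 distinct prime factors.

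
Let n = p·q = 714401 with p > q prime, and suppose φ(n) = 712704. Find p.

φ(n) = (p−1)(q−1) = n − (p+q) + 1, so p + q = 714401 − 712704 + 1 = 1698.
p and q are the roots of t² − 1698t + 714401 = 0.
Discriminant: 1698² − 4·714401 = 2883204 − 2857604 = 25600; √25600 = 160.
q = (1698 − 160)/2 = 769, p = (1698 + 160)/2 = 929.
Check: 769 · 929 = 714401.

929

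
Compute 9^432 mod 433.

9^1 ≡ 9 (mod 433)
9^2 ≡ 9^2 = 81 ≡ 81 (mod 433)
9^4 ≡ 81^2 = 6561 ≡ 66 (mod 433)
9^8 ≡ 66^2 = 4356 ≡ 26 (mod 433)
9^16 ≡ 26^2 = 676 ≡ 243 (mod 433)
9^32 ≡ 243^2 = 59049 ≡ 161 (mod 433)
9^64 ≡ 161^2 = 25921 ≡ 374 (mod 433)
9^128 ≡ 374^2 = 139876 ≡ 17 (mod 433)
9^256 ≡ 17^2 = 289 ≡ 289 (mod 433)
432 = 256 + 128 + 32 + 16 in binary powers of 2.
So 9^432 ≡ 289 · 17 · 161 · 243 ≡ 1 (mod 433).
Since the result is 1, base 9 gives no evidence that 433 is composite.

1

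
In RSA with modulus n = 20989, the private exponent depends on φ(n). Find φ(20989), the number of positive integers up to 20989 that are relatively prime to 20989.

20700

Factor: 20989 = 139 · 151.
φ(20989) = (139−1) · (151−1) = 138 · 150 = 20700.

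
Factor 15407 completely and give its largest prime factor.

71

15407 = 7 · 2201
2201 = 31 · 71
71 is prime.
So 15407 = 7 · 31 · 71; the largest prime factor is 71.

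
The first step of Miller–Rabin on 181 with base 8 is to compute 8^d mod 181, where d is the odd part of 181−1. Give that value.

19

181 − 1 = 180 = 2^2 · 45, so d = 45.
8^1 ≡ 8 (mod 181)
8^2 ≡ 8^2 = 64 ≡ 64 (mod 181)
8^4 ≡ 64^2 = 4096 ≡ 114 (mod 181)
8^8 ≡ 114^2 = 12996 ≡ 145 (mod 181)
8^16 ≡ 145^2 = 21025 ≡ 29 (mod 181)
8^32 ≡ 29^2 = 841 ≡ 117 (mod 181)
45 = 32 + 8 + 4 + 1 in binary powers of 2.
So 8^45 ≡ 117 · 145 · 114 · 8 ≡ 19 (mod 181).
Squaring chain: 19 → 180; reaches −1, so base 8 does not prove 181 composite.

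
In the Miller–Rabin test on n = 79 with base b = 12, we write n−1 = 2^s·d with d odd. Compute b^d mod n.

79 − 1 = 78 = 2^1 · 39, so d = 39.
12^1 ≡ 12 (mod 79)
12^2 ≡ 12^2 = 144 ≡ 65 (mod 79)
12^4 ≡ 65^2 = 4225 ≡ 38 (mod 79)
12^8 ≡ 38^2 = 1444 ≡ 22 (mod 79)
12^16 ≡ 22^2 = 484 ≡ 10 (mod 79)
12^32 ≡ 10^2 = 100 ≡ 21 (mod 79)
39 = 32 + 4 + 2 + 1 in binary powers of 2.
So 12^39 ≡ 21 · 38 · 65 · 12 ≡ 78 (mod 79).
Since 12^d ≡ 78 (mod 79), base 12 does not prove 79 composite.

78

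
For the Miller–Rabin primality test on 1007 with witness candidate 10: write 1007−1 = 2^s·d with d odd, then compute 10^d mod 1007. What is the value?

876

1007 − 1 = 1006 = 2^1 · 503, so d = 503.
10^1 ≡ 10 (mod 1007)
10^2 ≡ 10^2 = 100 ≡ 100 (mod 1007)
10^4 ≡ 100^2 = 10000 ≡ 937 (mod 1007)
10^8 ≡ 937^2 = 877969 ≡ 872 (mod 1007)
10^16 ≡ 872^2 = 760384 ≡ 99 (mod 1007)
10^32 ≡ 99^2 = 9801 ≡ 738 (mod 1007)
10^64 ≡ 738^2 = 544644 ≡ 864 (mod 1007)
10^128 ≡ 864^2 = 746496 ≡ 309 (mod 1007)
10^256 ≡ 309^2 = 95481 ≡ 823 (mod 1007)
503 = 256 + 128 + 64 + 32 + 16 + 4 + 2 + 1 in binary powers of 2.
So 10^503 ≡ 823 · 309 · 864 · 738 · 99 · 937 · 100 · 10 ≡ 876 (mod 1007).
Squaring chain: 876; never reaches −1, so base 10 is a Miller–Rabin witness that 1007 is composite.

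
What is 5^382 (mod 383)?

1

5^1 ≡ 5 (mod 383)
5^2 ≡ 5^2 = 25 ≡ 25 (mod 383)
5^4 ≡ 25^2 = 625 ≡ 242 (mod 383)
5^8 ≡ 242^2 = 58564 ≡ 348 (mod 383)
5^16 ≡ 348^2 = 121104 ≡ 76 (mod 383)
5^32 ≡ 76^2 = 5776 ≡ 31 (mod 383)
5^64 ≡ 31^2 = 961 ≡ 195 (mod 383)
5^128 ≡ 195^2 = 38025 ≡ 108 (mod 383)
5^256 ≡ 108^2 = 11664 ≡ 174 (mod 383)
382 = 256 + 64 + 32 + 16 + 8 + 4 + 2 in binary powers of 2.
So 5^382 ≡ 174 · 195 · 31 · 76 · 348 · 242 · 25 ≡ 1 (mod 383).
Since the result is 1, base 5 gives no evidence that 383 is composite.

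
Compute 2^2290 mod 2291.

2^1 ≡ 2 (mod 2291)
2^2 ≡ 2^2 = 4 ≡ 4 (mod 2291)
2^4 ≡ 4^2 = 16 ≡ 16 (mod 2291)
2^8 ≡ 16^2 = 256 ≡ 256 (mod 2291)
2^16 ≡ 256^2 = 65536 ≡ 1388 (mod 2291)
2^32 ≡ 1388^2 = 1926544 ≡ 2104 (mod 2291)
2^64 ≡ 2104^2 = 4426816 ≡ 604 (mod 2291)
2^128 ≡ 604^2 = 364816 ≡ 547 (mod 2291)
2^256 ≡ 547^2 = 299209 ≡ 1379 (mod 2291)
2^512 ≡ 1379^2 = 1901641 ≡ 111 (mod 2291)
2^1024 ≡ 111^2 = 12321 ≡ 866 (mod 2291)
2^2048 ≡ 866^2 = 749956 ≡ 799 (mod 2291)
2290 = 2048 + 128 + 64 + 32 + 16 + 2 in binary powers of 2.
So 2^2290 ≡ 799 · 547 · 604 · 2104 · 1388 · 4 ≡ 92 (mod 2291).
Since 92 ≠ 1, base 2 is a Fermat witness: 2291 is composite.

92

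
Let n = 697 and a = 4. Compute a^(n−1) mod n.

324

4^1 ≡ 4 (mod 697)
4^2 ≡ 4^2 = 16 ≡ 16 (mod 697)
4^4 ≡ 16^2 = 256 ≡ 256 (mod 697)
4^8 ≡ 256^2 = 65536 ≡ 18 (mod 697)
4^16 ≡ 18^2 = 324 ≡ 324 (mod 697)
4^32 ≡ 324^2 = 104976 ≡ 426 (mod 697)
4^64 ≡ 426^2 = 181476 ≡ 256 (mod 697)
4^128 ≡ 256^2 = 65536 ≡ 18 (mod 697)
4^256 ≡ 18^2 = 324 ≡ 324 (mod 697)
4^512 ≡ 324^2 = 104976 ≡ 426 (mod 697)
696 = 512 + 128 + 32 + 16 + 8 in binary powers of 2.
So 4^696 ≡ 426 · 18 · 426 · 324 · 18 ≡ 324 (mod 697).
Since 324 ≠ 1, base 4 is a Fermat witness: 697 is composite.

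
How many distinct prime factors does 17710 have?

5

17710 = 2 · 8855
8855 = 5 · 1771
1771 = 7 · 253
253 = 11 · 23
17710 = 2 · 5 · 7 · 11 · 23, which has 5 distinct prime factors.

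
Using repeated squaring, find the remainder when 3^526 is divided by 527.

3^1 ≡ 3 (mod 527)
3^2 ≡ 3^2 = 9 ≡ 9 (mod 527)
3^4 ≡ 9^2 = 81 ≡ 81 (mod 527)
3^8 ≡ 81^2 = 6561 ≡ 237 (mod 527)
3^16 ≡ 237^2 = 56169 ≡ 307 (mod 527)
3^32 ≡ 307^2 = 94249 ≡ 443 (mod 527)
3^64 ≡ 443^2 = 196249 ≡ 205 (mod 527)
3^128 ≡ 205^2 = 42025 ≡ 392 (mod 527)
3^256 ≡ 392^2 = 153664 ≡ 307 (mod 527)
3^512 ≡ 307^2 = 94249 ≡ 443 (mod 527)
526 = 512 + 8 + 4 + 2 in binary powers of 2.
So 3^526 ≡ 443 · 237 · 81 · 9 ≡ 121 (mod 527).
Since 121 ≠ 1, base 3 is a Fermat witness: 527 is composite.

121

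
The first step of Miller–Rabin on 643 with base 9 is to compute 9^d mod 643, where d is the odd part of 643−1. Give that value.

1

643 − 1 = 642 = 2^1 · 321, so d = 321.
9^1 ≡ 9 (mod 643)
9^2 ≡ 9^2 = 81 ≡ 81 (mod 643)
9^4 ≡ 81^2 = 6561 ≡ 131 (mod 643)
9^8 ≡ 131^2 = 17161 ≡ 443 (mod 643)
9^16 ≡ 443^2 = 196249 ≡ 134 (mod 643)
9^32 ≡ 134^2 = 17956 ≡ 595 (mod 643)
9^64 ≡ 595^2 = 354025 ≡ 375 (mod 643)
9^128 ≡ 375^2 = 140625 ≡ 451 (mod 643)
9^256 ≡ 451^2 = 203401 ≡ 213 (mod 643)
321 = 256 + 64 + 1 in binary powers of 2.
So 9^321 ≡ 213 · 375 · 9 ≡ 1 (mod 643).
Since 9^d ≡ 1 (mod 643), base 9 does not prove 643 composite.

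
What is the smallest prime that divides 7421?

41

7421 is odd.
Digit sum 14, not divisible by 3.
Ends in 1: not divisible by 5.
7: 7421 = 7·1060 + 1
11: 7421 = 11·674 + 7
13: 7421 = 13·570 + 11
17: 7421 = 17·436 + 9
19: 7421 = 19·390 + 11
23: 7421 = 23·322 + 15
29: 7421 = 29·255 + 26
31: 7421 = 31·239 + 12
37: 7421 = 37·200 + 21
41: 7421 = 41·181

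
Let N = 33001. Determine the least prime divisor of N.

61

33001 is odd.
Digit sum 7, not divisible by 3.
Ends in 1: not divisible by 5.
7: 33001 = 7·4714 + 3
11: 33001 = 11·3000 + 1
13: 33001 = 13·2538 + 7
17: 33001 = 17·1941 + 4
19: 33001 = 19·1736 + 17
23: 33001 = 23·1434 + 19
29: 33001 = 29·1137 + 28
31: 33001 = 31·1064 + 17
37: 33001 = 37·891 + 34
41: 33001 = 41·804 + 37
43: 33001 = 43·767 + 20
47: 33001 = 47·702 + 7
53: 33001 = 53·622 + 35
59: 33001 = 59·559 + 20
61: 33001 = 61·541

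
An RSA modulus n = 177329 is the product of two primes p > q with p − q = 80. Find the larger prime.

463

Since p = q + 80, we have 177329 = q(q + 80), so q² + 80q − 177329 = 0.
Discriminant: 80² + 4·177329 = 6400 + 709316 = 715716; √715716 = 846.
q = (−80 + 846)/2 = 383, and p = q + 80 = 463.
Check: 383 · 463 = 177329.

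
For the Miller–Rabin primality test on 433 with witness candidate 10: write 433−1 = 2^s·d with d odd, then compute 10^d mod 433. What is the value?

433 − 1 = 432 = 2^4 · 27, so d = 27.
10^1 ≡ 10 (mod 433)
10^2 ≡ 10^2 = 100 ≡ 100 (mod 433)
10^4 ≡ 100^2 = 10000 ≡ 41 (mod 433)
10^8 ≡ 41^2 = 1681 ≡ 382 (mod 433)
10^16 ≡ 382^2 = 145924 ≡ 3 (mod 433)
27 = 16 + 8 + 2 + 1 in binary powers of 2.
So 10^27 ≡ 3 · 382 · 100 · 10 ≡ 282 (mod 433).
Squaring chain: 282 → 285 → 254 → 432; reaches −1, so base 10 does not prove 433 composite.

282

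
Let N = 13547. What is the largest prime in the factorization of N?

13547 = 19 · 713
713 = 23 · 31
31 is prime.
So 13547 = 19 · 23 · 31; the largest prime factor is 31.

31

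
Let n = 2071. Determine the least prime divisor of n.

19

2071 is odd.
Digit sum 10, not divisible by 3.
Ends in 1: not divisible by 5.
7: 2071 = 7·295 + 6
11: 2071 = 11·188 + 3
13: 2071 = 13·159 + 4
17: 2071 = 17·121 + 14
19: 2071 = 19·109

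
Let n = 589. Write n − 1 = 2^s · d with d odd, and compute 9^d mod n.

64

589 − 1 = 588 = 2^2 · 147, so d = 147.
9^1 ≡ 9 (mod 589)
9^2 ≡ 9^2 = 81 ≡ 81 (mod 589)
9^4 ≡ 81^2 = 6561 ≡ 82 (mod 589)
9^8 ≡ 82^2 = 6724 ≡ 245 (mod 589)
9^16 ≡ 245^2 = 60025 ≡ 536 (mod 589)
9^32 ≡ 536^2 = 287296 ≡ 453 (mod 589)
9^64 ≡ 453^2 = 205209 ≡ 237 (mod 589)
9^128 ≡ 237^2 = 56169 ≡ 214 (mod 589)
147 = 128 + 16 + 2 + 1 in binary powers of 2.
So 9^147 ≡ 214 · 536 · 81 · 9 ≡ 64 (mod 589).
Squaring chain: 64 → 562; never reaches −1, so base 9 is a Miller–Rabin witness that 589 is composite.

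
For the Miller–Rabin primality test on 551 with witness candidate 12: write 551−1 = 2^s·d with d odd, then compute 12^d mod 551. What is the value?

46

551 − 1 = 550 = 2^1 · 275, so d = 275.
12^1 ≡ 12 (mod 551)
12^2 ≡ 12^2 = 144 ≡ 144 (mod 551)
12^4 ≡ 144^2 = 20736 ≡ 349 (mod 551)
12^8 ≡ 349^2 = 121801 ≡ 30 (mod 551)
12^16 ≡ 30^2 = 900 ≡ 349 (mod 551)
12^32 ≡ 349^2 = 121801 ≡ 30 (mod 551)
12^64 ≡ 30^2 = 900 ≡ 349 (mod 551)
12^128 ≡ 349^2 = 121801 ≡ 30 (mod 551)
12^256 ≡ 30^2 = 900 ≡ 349 (mod 551)
275 = 256 + 16 + 2 + 1 in binary powers of 2.
So 12^275 ≡ 349 · 349 · 144 · 12 ≡ 46 (mod 551).
Squaring chain: 46; never reaches −1, so base 12 is a Miller–Rabin witness that 551 is composite.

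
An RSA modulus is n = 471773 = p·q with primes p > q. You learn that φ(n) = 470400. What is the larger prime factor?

φ(n) = (p−1)(q−1) = n − (p+q) + 1, so p + q = 471773 − 470400 + 1 = 1374.
p and q are the roots of t² − 1374t + 471773 = 0.
Discriminant: 1374² − 4·471773 = 1887876 − 1887092 = 784; √784 = 28.
q = (1374 − 28)/2 = 673, p = (1374 + 28)/2 = 701.
Check: 673 · 701 = 471773.

701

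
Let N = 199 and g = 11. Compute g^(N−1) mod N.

1

11^1 ≡ 11 (mod 199)
11^2 ≡ 11^2 = 121 ≡ 121 (mod 199)
11^4 ≡ 121^2 = 14641 ≡ 114 (mod 199)
11^8 ≡ 114^2 = 12996 ≡ 61 (mod 199)
11^16 ≡ 61^2 = 3721 ≡ 139 (mod 199)
11^32 ≡ 139^2 = 19321 ≡ 18 (mod 199)
11^64 ≡ 18^2 = 324 ≡ 125 (mod 199)
11^128 ≡ 125^2 = 15625 ≡ 103 (mod 199)
198 = 128 + 64 + 4 + 2 in binary powers of 2.
So 11^198 ≡ 103 · 125 · 114 · 121 ≡ 1 (mod 199).
Since the result is 1, base 11 gives no evidence that 199 is composite.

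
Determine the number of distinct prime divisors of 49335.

49335 = 3 · 16445
16445 = 5 · 3289
3289 = 11 · 299
299 = 13 · 23
49335 = 3 · 5 · 11 · 13 · 23, which has 5 distinct prime factors.

5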